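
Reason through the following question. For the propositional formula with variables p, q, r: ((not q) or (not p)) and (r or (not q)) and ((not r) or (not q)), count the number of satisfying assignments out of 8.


Evaluate all 8 assignments for p, q, r:
p=0, q=0, r=0: 1
p=0, q=0, r=1: 1
p=0, q=1, r=0: 0
p=0, q=1, r=1: 0
p=1, q=0, r=0: 1
p=1, q=0, r=1: 1
p=1, q=1, r=0: 0
p=1, q=1, r=1: 0
Satisfying count = 4

4


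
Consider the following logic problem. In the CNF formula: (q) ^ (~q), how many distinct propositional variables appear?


Identify each variable that appears in the formula.
Variables found: q
Count = 1

1


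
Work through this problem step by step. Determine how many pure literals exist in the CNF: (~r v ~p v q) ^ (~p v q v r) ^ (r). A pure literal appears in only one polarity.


Check each variable for pure literal status:
p: pure negative
q: pure positive
r: mixed (not pure)
Pure literal count = 2

2


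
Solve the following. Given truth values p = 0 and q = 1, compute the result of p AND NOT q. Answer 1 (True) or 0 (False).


p = 0, q = 1
Operation: p AND NOT q
Evaluate: 0 AND NOT 1 = 0

0


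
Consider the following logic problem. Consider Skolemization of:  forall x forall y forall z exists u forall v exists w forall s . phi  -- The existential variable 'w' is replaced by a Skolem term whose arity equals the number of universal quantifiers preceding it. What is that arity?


Quantifier prefix: forall x forall y forall z exists u forall v exists w forall s
'w' is existentially quantified at position 6.
Universal variables preceding it: x, y, z, v
Skolem function arity = 4

4


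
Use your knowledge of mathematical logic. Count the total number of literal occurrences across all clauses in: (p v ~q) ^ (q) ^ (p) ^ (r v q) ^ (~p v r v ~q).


Counting literals in each clause:
Clause 1: 2 literal(s)
Clause 2: 1 literal(s)
Clause 3: 1 literal(s)
Clause 4: 2 literal(s)
Clause 5: 3 literal(s)
Total = 9

9


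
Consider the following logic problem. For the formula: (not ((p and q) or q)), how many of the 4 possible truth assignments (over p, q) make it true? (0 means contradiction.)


Check all 4 assignments:
p=0, q=0: 1
p=0, q=1: 0
p=1, q=0: 1
p=1, q=1: 0
Count of True = 2

2


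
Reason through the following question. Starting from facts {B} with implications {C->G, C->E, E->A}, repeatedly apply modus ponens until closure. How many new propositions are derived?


Initial facts: {B}
Apply modus ponens to closure:
  (no implication fires)
Final known: {B}
New propositions: {(none)}
Count = 0

0


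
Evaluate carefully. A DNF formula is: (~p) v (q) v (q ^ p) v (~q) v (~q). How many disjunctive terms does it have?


A DNF formula is a disjunction of terms (conjunctions).
Terms are separated by v.
Counting the disjuncts: 5 terms.

5


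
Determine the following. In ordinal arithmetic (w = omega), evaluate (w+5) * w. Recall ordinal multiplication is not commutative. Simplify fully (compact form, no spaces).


Compute (w+5) * w.
Ordinal * is associative and left-distributive over +, but NOT commutative; for finite n>1, n*w = w but w*n stays w*n.
(w+5) * w = sup{(w+5)*k : k<w} = sup{w*k+5} = w^2 (the +5 tail is absorbed in the limit).
Result = w^2

w^2


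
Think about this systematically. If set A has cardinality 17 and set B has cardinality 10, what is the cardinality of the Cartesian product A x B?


The Cartesian product A x B contains all ordered pairs (a, b).
|A x B| = |A| * |B| = 17 * 10 = 170

170


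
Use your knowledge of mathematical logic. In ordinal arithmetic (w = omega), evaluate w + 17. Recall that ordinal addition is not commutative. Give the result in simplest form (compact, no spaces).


Compute w + 17.
Ordinal + is associative but NOT commutative; for finite n>0, n + w = w but w + n stays w+n.
w + 17 is already in normal form (a successor ordinal beyond w).
Result = w+17

w+17


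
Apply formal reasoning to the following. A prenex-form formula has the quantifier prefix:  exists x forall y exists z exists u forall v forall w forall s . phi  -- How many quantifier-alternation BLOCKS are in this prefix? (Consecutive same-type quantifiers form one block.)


Quantifier-type sequence: E A E E A A A  (A=forall, E=exists)
Group into maximal same-type runs:
  Ex1 | Ax1 | Ex2 | Ax3
Number of blocks = 4

4


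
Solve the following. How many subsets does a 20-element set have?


The power set of a set with n elements has 2^n elements.
|P(S)| = 2^20 = 1048576

1048576


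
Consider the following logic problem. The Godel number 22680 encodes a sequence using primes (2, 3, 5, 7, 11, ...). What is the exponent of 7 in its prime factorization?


Factorize 22680 by dividing by 7 repeatedly.
Division steps: 7 divides 22680 exactly 1 time(s).
Exponent of 7 = 1

1


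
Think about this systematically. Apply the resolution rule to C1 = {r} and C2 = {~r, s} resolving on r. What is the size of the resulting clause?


Remove r from C1 and ~r from C2.
C1 remainder: {}
C2 remainder: {s}
Union (resolvent): {s}
Resolvent has 1 literal(s).

1


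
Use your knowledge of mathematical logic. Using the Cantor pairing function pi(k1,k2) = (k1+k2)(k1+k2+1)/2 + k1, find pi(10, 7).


k1 + k2 = 17
(k1+k2)(k1+k2+1)/2 = 17 * 18 / 2 = 153
pi = 153 + 10 = 163

163


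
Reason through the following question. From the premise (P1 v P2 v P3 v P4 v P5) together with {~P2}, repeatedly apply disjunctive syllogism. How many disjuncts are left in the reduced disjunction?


Original disjuncts (5): P1, P2, P3, P4, P5
Negated (eliminate): ~P2
Remaining disjuncts: P1, P3, P4, P5
Count = 5 - 1 = 4

4


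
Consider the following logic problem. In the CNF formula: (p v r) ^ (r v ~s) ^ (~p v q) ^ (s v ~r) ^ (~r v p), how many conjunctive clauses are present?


A CNF formula is a conjunction of clauses.
Clauses are separated by ^.
Counting the conjuncts: 5 clauses.

5


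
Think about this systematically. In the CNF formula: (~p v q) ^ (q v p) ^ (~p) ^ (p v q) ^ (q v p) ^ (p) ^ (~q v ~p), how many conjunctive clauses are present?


A CNF formula is a conjunction of clauses.
Clauses are separated by ^.
Counting the conjuncts: 7 clauses.

7


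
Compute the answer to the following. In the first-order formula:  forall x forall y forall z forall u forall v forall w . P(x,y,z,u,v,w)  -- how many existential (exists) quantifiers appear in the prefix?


Quantifier prefix: forall x forall y forall z forall u forall v forall w
Mark each quantifier type:
  U U U U U U
Universal count = 6, Existential count = 0
Asked for existential (exists) quantifiers: 0

0


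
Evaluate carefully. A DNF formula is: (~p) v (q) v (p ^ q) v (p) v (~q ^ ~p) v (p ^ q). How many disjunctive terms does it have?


A DNF formula is a disjunction of terms (conjunctions).
Terms are separated by v.
Counting the disjuncts: 6 terms.

6


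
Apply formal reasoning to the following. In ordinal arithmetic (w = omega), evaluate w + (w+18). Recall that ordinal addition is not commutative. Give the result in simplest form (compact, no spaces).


Compute w + (w+18).
Ordinal + is associative but NOT commutative; for finite n>0, n + w = w but w + n stays w+n.
w + (w+18) = (w+w) + 18 = w*2+18.
Result = w*2+18

w*2+18


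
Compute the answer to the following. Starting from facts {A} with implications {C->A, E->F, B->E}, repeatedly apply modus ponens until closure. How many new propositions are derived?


Initial facts: {A}
Apply modus ponens to closure:
  (no implication fires)
Final known: {A}
New propositions: {(none)}
Count = 0

0


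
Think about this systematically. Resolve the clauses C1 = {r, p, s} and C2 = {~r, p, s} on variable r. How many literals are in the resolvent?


Remove r from C1 and ~r from C2.
C1 remainder: {p, s}
C2 remainder: {p, s}
Union (resolvent): {p, s}
Resolvent has 2 literal(s).

2


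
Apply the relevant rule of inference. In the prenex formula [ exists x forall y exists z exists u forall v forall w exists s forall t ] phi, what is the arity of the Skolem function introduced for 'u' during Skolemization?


Quantifier prefix: exists x forall y exists z exists u forall v forall w exists s forall t
'u' is existentially quantified at position 4.
Universal variables preceding it: y
Skolem function arity = 1

1


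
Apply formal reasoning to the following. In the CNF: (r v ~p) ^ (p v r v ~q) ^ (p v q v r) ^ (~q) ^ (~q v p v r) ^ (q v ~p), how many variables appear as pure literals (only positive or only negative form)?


Check each variable for pure literal status:
p: mixed (not pure)
q: mixed (not pure)
r: pure positive
Pure literal count = 1

1


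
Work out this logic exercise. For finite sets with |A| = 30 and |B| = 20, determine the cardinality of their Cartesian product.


The Cartesian product A x B contains all ordered pairs (a, b).
|A x B| = |A| * |B| = 30 * 20 = 600

600


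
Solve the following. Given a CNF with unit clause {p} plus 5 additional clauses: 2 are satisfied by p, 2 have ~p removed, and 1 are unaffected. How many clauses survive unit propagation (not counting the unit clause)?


Satisfied (removed): 2
Shortened (remain): 2
Unchanged (remain): 1
Remaining = 2 + 1 = 3

3


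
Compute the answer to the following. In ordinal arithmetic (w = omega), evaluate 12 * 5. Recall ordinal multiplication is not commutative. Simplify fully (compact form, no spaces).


Compute 12 * 5.
Ordinal * is associative and left-distributive over +, but NOT commutative; for finite n>1, n*w = w but w*n stays w*n.
Both finite; ordinal * agrees with natural *: 12 * 5 = 60.
Result = 60

60


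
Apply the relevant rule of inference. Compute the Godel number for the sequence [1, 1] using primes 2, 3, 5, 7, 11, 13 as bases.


Encode each element as an exponent of the corresponding prime:
  2^1 = 2
  3^1 = 3
Product = 2 * 3 = 6

6


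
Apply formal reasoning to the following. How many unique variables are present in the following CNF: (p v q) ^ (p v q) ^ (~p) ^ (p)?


Identify each variable that appears in the formula.
Variables found: p, q
Count = 2

2


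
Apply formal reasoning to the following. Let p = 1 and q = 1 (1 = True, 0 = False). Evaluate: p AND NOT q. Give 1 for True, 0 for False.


p = 1, q = 1
Operation: p AND NOT q
Evaluate: 1 AND NOT 1 = 0

0


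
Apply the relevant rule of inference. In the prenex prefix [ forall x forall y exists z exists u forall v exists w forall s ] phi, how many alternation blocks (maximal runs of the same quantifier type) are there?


Quantifier-type sequence: A A E E A E A  (A=forall, E=exists)
Group into maximal same-type runs:
  Ax2 | Ex2 | Ax1 | Ex1 | Ax1
Number of blocks = 5

5


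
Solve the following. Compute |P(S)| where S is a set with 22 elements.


The power set of a set with n elements has 2^n elements.
|P(S)| = 2^22 = 4194304

4194304


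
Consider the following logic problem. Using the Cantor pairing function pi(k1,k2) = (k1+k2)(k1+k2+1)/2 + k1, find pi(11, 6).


k1 + k2 = 17
(k1+k2)(k1+k2+1)/2 = 17 * 18 / 2 = 153
pi = 153 + 11 = 164

164


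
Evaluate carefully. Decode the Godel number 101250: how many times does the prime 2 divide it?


Factorize 101250 by dividing by 2 repeatedly.
Division steps: 2 divides 101250 exactly 1 time(s).
Exponent of 2 = 1

1


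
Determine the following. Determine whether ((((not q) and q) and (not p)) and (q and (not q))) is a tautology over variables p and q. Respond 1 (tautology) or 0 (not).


Check all 4 assignments:
p=0, q=0: 0
p=0, q=1: 0
p=1, q=0: 0
p=1, q=1: 0
Satisfying count = 0/4.
Tautology iff count = 4: no.

0


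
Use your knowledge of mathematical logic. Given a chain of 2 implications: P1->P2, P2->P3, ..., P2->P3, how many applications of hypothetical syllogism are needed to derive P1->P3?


With 2 implications in a chain connecting 3 propositions:
P1->P2, P2->P3, ..., P2->P3
Steps needed = (number of implications) - 1 = 2 - 1 = 1

1


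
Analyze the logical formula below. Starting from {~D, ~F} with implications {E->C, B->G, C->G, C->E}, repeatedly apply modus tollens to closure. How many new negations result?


Initial negated facts: {~D, ~F}
Apply modus tollens to closure:
  (no implication fires)
Final negated: {~D, ~F}
New negations: {(none)}
Count = 0

0


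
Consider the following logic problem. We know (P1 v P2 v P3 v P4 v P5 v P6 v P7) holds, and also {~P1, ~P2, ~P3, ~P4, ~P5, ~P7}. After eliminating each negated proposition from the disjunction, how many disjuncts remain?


Original disjuncts (7): P1, P2, P3, P4, P5, P6, P7
Negated (eliminate): ~P1, ~P2, ~P3, ~P4, ~P5, ~P7
Remaining disjuncts: P6
Count = 7 - 6 = 1

1


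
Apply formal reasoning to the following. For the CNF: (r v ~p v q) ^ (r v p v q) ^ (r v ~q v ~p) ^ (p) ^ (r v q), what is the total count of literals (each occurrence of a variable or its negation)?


Counting literals in each clause:
Clause 1: 3 literal(s)
Clause 2: 3 literal(s)
Clause 3: 3 literal(s)
Clause 4: 1 literal(s)
Clause 5: 2 literal(s)
Total = 12

12


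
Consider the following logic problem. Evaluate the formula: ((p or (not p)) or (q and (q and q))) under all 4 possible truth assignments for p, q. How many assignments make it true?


Check all 4 assignments:
p=0, q=0: 1
p=0, q=1: 1
p=1, q=0: 1
p=1, q=1: 1
Count of True = 4

4


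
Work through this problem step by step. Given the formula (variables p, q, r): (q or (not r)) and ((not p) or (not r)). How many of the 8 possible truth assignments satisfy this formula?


Evaluate all 8 assignments for p, q, r:
p=0, q=0, r=0: 1
p=0, q=0, r=1: 0
p=0, q=1, r=0: 1
p=0, q=1, r=1: 1
p=1, q=0, r=0: 1
p=1, q=0, r=1: 0
p=1, q=1, r=0: 1
p=1, q=1, r=1: 0
Satisfying count = 5

5


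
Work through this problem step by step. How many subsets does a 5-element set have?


The power set of a set with n elements has 2^n elements.
|P(S)| = 2^5 = 32

32


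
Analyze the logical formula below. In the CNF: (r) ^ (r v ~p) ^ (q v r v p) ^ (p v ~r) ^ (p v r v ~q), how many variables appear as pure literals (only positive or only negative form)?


Check each variable for pure literal status:
p: mixed (not pure)
q: mixed (not pure)
r: mixed (not pure)
Pure literal count = 0

0


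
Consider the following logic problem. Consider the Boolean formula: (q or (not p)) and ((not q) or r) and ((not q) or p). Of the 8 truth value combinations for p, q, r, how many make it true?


Evaluate all 8 assignments for p, q, r:
p=0, q=0, r=0: 1
p=0, q=0, r=1: 1
p=0, q=1, r=0: 0
p=0, q=1, r=1: 0
p=1, q=0, r=0: 0
p=1, q=0, r=1: 0
p=1, q=1, r=0: 0
p=1, q=1, r=1: 1
Satisfying count = 3

3


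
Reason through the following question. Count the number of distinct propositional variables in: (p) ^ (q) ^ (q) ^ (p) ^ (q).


Identify each variable that appears in the formula.
Variables found: p, q
Count = 2

2


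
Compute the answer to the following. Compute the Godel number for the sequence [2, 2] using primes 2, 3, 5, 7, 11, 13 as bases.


Encode each element as an exponent of the corresponding prime:
  2^2 = 4
  3^2 = 9
Product = 4 * 9 = 36

36


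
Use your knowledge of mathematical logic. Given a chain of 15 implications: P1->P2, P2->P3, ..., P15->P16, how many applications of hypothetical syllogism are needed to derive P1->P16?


With 15 implications in a chain connecting 16 propositions:
P1->P2, P2->P3, ..., P15->P16
Steps needed = (number of implications) - 1 = 15 - 1 = 14

14


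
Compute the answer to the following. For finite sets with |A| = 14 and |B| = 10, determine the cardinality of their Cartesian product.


The Cartesian product A x B contains all ordered pairs (a, b).
|A x B| = |A| * |B| = 14 * 10 = 140

140


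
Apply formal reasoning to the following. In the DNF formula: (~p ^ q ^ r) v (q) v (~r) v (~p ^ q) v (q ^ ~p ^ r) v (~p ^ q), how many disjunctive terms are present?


A DNF formula is a disjunction of terms (conjunctions).
Terms are separated by v.
Counting the disjuncts: 6 terms.

6


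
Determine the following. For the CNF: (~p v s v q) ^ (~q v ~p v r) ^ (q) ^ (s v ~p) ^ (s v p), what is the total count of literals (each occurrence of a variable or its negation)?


Counting literals in each clause:
Clause 1: 3 literal(s)
Clause 2: 3 literal(s)
Clause 3: 1 literal(s)
Clause 4: 2 literal(s)
Clause 5: 2 literal(s)
Total = 11

11


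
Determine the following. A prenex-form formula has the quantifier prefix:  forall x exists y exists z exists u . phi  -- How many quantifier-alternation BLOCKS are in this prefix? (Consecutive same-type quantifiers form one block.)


Quantifier-type sequence: A E E E  (A=forall, E=exists)
Group into maximal same-type runs:
  Ax1 | Ex3
Number of blocks = 2

2


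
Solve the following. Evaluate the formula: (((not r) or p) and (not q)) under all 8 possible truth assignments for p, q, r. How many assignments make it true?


Check all 8 assignments:
p=0, q=0, r=0: 1
p=0, q=0, r=1: 0
p=0, q=1, r=0: 0
p=0, q=1, r=1: 0
p=1, q=0, r=0: 1
p=1, q=0, r=1: 1
p=1, q=1, r=0: 0
p=1, q=1, r=1: 0
Count of True = 3

3


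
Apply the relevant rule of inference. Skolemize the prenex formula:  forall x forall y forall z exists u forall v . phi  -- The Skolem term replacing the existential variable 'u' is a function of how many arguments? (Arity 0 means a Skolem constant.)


Quantifier prefix: forall x forall y forall z exists u forall v
'u' is existentially quantified at position 4.
Universal variables preceding it: x, y, z
Skolem function arity = 3

3


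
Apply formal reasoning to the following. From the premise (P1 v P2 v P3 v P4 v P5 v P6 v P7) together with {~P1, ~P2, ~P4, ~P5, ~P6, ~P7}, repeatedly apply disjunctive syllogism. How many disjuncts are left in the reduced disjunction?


Original disjuncts (7): P1, P2, P3, P4, P5, P6, P7
Negated (eliminate): ~P1, ~P2, ~P4, ~P5, ~P6, ~P7
Remaining disjuncts: P3
Count = 7 - 6 = 1

1


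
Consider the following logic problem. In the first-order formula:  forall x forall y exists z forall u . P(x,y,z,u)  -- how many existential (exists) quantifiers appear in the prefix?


Quantifier prefix: forall x forall y exists z forall u
Mark each quantifier type:
  U U E U
Universal count = 3, Existential count = 1
Asked for existential (exists) quantifiers: 1

1


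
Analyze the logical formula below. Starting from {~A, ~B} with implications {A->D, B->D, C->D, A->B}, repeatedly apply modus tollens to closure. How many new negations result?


Initial negated facts: {~A, ~B}
Apply modus tollens to closure:
  (no implication fires)
Final negated: {~A, ~B}
New negations: {(none)}
Count = 0

0


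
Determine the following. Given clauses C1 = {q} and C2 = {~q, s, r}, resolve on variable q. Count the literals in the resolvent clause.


Remove q from C1 and ~q from C2.
C1 remainder: {}
C2 remainder: {s, r}
Union (resolvent): {r, s}
Resolvent has 2 literal(s).

2


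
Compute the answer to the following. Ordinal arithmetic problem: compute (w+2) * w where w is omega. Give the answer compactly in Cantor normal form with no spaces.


Compute (w+2) * w.
Ordinal * is associative and left-distributive over +, but NOT commutative; for finite n>1, n*w = w but w*n stays w*n.
(w+2) * w = sup{(w+2)*k : k<w} = sup{w*k+2} = w^2 (the +2 tail is absorbed in the limit).
Result = w^2

w^2


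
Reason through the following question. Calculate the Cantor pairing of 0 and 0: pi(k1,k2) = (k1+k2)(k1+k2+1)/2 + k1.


k1 + k2 = 0
(k1+k2)(k1+k2+1)/2 = 0 * 1 / 2 = 0
pi = 0 + 0 = 0

0


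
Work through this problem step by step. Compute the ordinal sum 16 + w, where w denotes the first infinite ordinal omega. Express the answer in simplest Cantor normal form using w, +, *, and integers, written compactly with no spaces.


Compute 16 + w.
Ordinal + is associative but NOT commutative; for finite n>0, n + w = w but w + n stays w+n.
Any finite left addend is absorbed by w on the right: 16 + w = w.
Result = w

w


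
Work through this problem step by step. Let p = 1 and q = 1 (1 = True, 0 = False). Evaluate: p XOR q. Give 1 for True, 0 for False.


p = 1, q = 1
Operation: p XOR q
Evaluate: 1 XOR 1 = 0

0


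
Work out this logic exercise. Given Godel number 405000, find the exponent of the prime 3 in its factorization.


Factorize 405000 by dividing by 3 repeatedly.
Division steps: 3 divides 405000 exactly 4 time(s).
Exponent of 3 = 4

4


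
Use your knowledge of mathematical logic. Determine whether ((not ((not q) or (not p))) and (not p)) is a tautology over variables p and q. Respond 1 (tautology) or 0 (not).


Check all 4 assignments:
p=0, q=0: 0
p=0, q=1: 0
p=1, q=0: 0
p=1, q=1: 0
Satisfying count = 0/4.
Tautology iff count = 4: no.

0


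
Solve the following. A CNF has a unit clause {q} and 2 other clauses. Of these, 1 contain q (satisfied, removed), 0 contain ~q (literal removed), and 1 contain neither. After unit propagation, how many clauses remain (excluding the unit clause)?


Satisfied (removed): 1
Shortened (remain): 0
Unchanged (remain): 1
Remaining = 0 + 1 = 1

1


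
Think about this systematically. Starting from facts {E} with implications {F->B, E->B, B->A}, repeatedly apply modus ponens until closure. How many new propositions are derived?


Initial facts: {E}
Apply modus ponens to closure:
  E and E->B  =>  B
  B and B->A  =>  A
Final known: {A, B, E}
New propositions: {A, B}
Count = 2

2


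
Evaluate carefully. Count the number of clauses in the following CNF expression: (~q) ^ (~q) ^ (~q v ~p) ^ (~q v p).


A CNF formula is a conjunction of clauses.
Clauses are separated by ^.
Counting the conjuncts: 4 clauses.

4


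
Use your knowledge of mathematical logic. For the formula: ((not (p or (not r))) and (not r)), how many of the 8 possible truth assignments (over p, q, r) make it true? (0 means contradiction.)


Check all 8 assignments:
p=0, q=0, r=0: 0
p=0, q=0, r=1: 0
p=0, q=1, r=0: 0
p=0, q=1, r=1: 0
p=1, q=0, r=0: 0
p=1, q=0, r=1: 0
p=1, q=1, r=0: 0
p=1, q=1, r=1: 0
Count of True = 0

0


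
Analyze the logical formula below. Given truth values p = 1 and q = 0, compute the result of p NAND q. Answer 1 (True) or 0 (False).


p = 1, q = 0
Operation: p NAND q
Evaluate: 1 NAND 0 = 1

1


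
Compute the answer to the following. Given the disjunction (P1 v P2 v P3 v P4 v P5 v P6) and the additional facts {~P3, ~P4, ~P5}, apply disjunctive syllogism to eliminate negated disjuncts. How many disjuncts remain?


Original disjuncts (6): P1, P2, P3, P4, P5, P6
Negated (eliminate): ~P3, ~P4, ~P5
Remaining disjuncts: P1, P2, P6
Count = 6 - 3 = 3

3


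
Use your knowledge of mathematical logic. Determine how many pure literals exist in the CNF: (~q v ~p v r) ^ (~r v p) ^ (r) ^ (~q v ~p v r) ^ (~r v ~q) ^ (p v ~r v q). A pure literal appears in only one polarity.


Check each variable for pure literal status:
p: mixed (not pure)
q: mixed (not pure)
r: mixed (not pure)
Pure literal count = 0

0


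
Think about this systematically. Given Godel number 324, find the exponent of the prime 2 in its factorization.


Factorize 324 by dividing by 2 repeatedly.
Division steps: 2 divides 324 exactly 2 time(s).
Exponent of 2 = 2

2


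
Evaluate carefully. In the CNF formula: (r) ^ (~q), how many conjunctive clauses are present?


A CNF formula is a conjunction of clauses.
Clauses are separated by ^.
Counting the conjuncts: 2 clauses.

2


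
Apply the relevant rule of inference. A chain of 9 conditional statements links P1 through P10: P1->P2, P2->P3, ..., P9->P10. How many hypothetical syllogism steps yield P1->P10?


With 9 implications in a chain connecting 10 propositions:
P1->P2, P2->P3, ..., P9->P10
Steps needed = (number of implications) - 1 = 9 - 1 = 8

8


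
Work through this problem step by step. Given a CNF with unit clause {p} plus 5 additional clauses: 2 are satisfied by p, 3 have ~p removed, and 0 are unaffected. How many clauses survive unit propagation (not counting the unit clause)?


Satisfied (removed): 2
Shortened (remain): 3
Unchanged (remain): 0
Remaining = 3 + 0 = 3

3


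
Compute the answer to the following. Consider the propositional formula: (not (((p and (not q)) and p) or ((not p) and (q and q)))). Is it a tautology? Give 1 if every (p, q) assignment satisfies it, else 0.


Check all 4 assignments:
p=0, q=0: 1
p=0, q=1: 0
p=1, q=0: 0
p=1, q=1: 1
Satisfying count = 2/4.
Tautology iff count = 4: no.

0


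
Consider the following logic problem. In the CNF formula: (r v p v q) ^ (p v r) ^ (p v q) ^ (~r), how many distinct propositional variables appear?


Identify each variable that appears in the formula.
Variables found: p, q, r
Count = 3

3


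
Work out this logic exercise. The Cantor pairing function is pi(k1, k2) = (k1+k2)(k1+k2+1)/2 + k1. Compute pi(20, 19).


k1 + k2 = 39
(k1+k2)(k1+k2+1)/2 = 39 * 40 / 2 = 780
pi = 780 + 20 = 800

800


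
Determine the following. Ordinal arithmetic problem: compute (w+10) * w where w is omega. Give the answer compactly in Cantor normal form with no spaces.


Compute (w+10) * w.
Ordinal * is associative and left-distributive over +, but NOT commutative; for finite n>1, n*w = w but w*n stays w*n.
(w+10) * w = sup{(w+10)*k : k<w} = sup{w*k+10} = w^2 (the +10 tail is absorbed in the limit).
Result = w^2

w^2


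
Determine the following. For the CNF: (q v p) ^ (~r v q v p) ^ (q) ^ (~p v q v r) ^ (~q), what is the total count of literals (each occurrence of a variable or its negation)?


Counting literals in each clause:
Clause 1: 2 literal(s)
Clause 2: 3 literal(s)
Clause 3: 1 literal(s)
Clause 4: 3 literal(s)
Clause 5: 1 literal(s)
Total = 10

10


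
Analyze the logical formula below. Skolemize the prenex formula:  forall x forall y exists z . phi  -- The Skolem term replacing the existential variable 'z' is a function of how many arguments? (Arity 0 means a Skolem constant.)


Quantifier prefix: forall x forall y exists z
'z' is existentially quantified at position 3.
Universal variables preceding it: x, y
Skolem function arity = 2

2


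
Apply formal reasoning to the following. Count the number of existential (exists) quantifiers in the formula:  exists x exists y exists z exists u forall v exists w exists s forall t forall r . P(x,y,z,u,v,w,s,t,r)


Quantifier prefix: exists x exists y exists z exists u forall v exists w exists s forall t forall r
Mark each quantifier type:
  E E E E U E E U U
Universal count = 3, Existential count = 6
Asked for existential (exists) quantifiers: 6

6


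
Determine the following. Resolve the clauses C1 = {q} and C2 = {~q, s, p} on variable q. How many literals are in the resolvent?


Remove q from C1 and ~q from C2.
C1 remainder: {}
C2 remainder: {s, p}
Union (resolvent): {p, s}
Resolvent has 2 literal(s).

2


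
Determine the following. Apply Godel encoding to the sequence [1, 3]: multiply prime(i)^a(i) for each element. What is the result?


Encode each element as an exponent of the corresponding prime:
  2^1 = 2
  3^3 = 27
Product = 2 * 27 = 54

54


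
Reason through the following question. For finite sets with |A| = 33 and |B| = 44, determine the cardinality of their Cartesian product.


The Cartesian product A x B contains all ordered pairs (a, b).
|A x B| = |A| * |B| = 33 * 44 = 1452

1452


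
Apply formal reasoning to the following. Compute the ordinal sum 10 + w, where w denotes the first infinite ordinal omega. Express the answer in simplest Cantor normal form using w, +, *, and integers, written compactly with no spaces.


Compute 10 + w.
Ordinal + is associative but NOT commutative; for finite n>0, n + w = w but w + n stays w+n.
Any finite left addend is absorbed by w on the right: 10 + w = w.
Result = w

w


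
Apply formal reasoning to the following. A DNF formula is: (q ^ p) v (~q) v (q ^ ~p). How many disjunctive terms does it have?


A DNF formula is a disjunction of terms (conjunctions).
Terms are separated by v.
Counting the disjuncts: 3 terms.

3


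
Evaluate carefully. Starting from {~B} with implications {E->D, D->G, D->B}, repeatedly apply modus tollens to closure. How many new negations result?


Initial negated facts: {~B}
Apply modus tollens to closure:
  ~B and D->B  =>  ~D
  ~D and E->D  =>  ~E
Final negated: {~B, ~D, ~E}
New negations: {~D, ~E}
Count = 2

2


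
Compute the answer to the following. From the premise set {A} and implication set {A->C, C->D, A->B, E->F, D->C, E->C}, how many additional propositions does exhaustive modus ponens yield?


Initial facts: {A}
Apply modus ponens to closure:
  A and A->C  =>  C
  C and C->D  =>  D
  A and A->B  =>  B
Final known: {A, B, C, D}
New propositions: {B, C, D}
Count = 3

3


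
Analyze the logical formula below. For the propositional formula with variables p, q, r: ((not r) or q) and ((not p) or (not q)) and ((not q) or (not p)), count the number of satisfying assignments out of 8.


Evaluate all 8 assignments for p, q, r:
p=0, q=0, r=0: 1
p=0, q=0, r=1: 0
p=0, q=1, r=0: 1
p=0, q=1, r=1: 1
p=1, q=0, r=0: 1
p=1, q=0, r=1: 0
p=1, q=1, r=0: 0
p=1, q=1, r=1: 0
Satisfying count = 4

4


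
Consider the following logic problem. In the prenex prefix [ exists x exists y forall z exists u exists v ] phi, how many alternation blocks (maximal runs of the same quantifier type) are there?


Quantifier-type sequence: E E A E E  (A=forall, E=exists)
Group into maximal same-type runs:
  Ex2 | Ax1 | Ex2
Number of blocks = 3

3


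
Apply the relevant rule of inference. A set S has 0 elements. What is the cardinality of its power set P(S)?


The power set of a set with n elements has 2^n elements.
|P(S)| = 2^0 = 1

1


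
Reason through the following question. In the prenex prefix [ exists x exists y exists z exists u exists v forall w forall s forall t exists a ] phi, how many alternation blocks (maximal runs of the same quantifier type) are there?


Quantifier-type sequence: E E E E E A A A E  (A=forall, E=exists)
Group into maximal same-type runs:
  Ex5 | Ax3 | Ex1
Number of blocks = 3

3


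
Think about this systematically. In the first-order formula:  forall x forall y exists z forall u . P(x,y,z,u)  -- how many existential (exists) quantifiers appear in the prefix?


Quantifier prefix: forall x forall y exists z forall u
Mark each quantifier type:
  U U E U
Universal count = 3, Existential count = 1
Asked for existential (exists) quantifiers: 1

1


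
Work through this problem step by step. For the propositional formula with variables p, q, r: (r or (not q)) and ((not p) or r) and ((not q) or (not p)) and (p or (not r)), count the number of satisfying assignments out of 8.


Evaluate all 8 assignments for p, q, r:
p=0, q=0, r=0: 1
p=0, q=0, r=1: 0
p=0, q=1, r=0: 0
p=0, q=1, r=1: 0
p=1, q=0, r=0: 0
p=1, q=0, r=1: 1
p=1, q=1, r=0: 0
p=1, q=1, r=1: 0
Satisfying count = 2

2


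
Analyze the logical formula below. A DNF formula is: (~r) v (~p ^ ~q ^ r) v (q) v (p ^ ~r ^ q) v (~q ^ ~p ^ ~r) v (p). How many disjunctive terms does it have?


A DNF formula is a disjunction of terms (conjunctions).
Terms are separated by v.
Counting the disjuncts: 6 terms.

6


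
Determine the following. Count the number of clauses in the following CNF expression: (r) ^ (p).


A CNF formula is a conjunction of clauses.
Clauses are separated by ^.
Counting the conjuncts: 2 clauses.

2


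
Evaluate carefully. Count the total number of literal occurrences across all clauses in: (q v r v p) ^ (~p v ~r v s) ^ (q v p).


Counting literals in each clause:
Clause 1: 3 literal(s)
Clause 2: 3 literal(s)
Clause 3: 2 literal(s)
Total = 8

8


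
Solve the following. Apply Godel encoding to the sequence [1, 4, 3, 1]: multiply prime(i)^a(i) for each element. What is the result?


Encode each element as an exponent of the corresponding prime:
  2^1 = 2
  3^4 = 81
  5^3 = 125
  7^1 = 7
Product = 2 * 81 * 125 * 7 = 141750

141750


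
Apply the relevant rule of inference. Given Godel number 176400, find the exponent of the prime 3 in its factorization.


Factorize 176400 by dividing by 3 repeatedly.
Division steps: 3 divides 176400 exactly 2 time(s).
Exponent of 3 = 2

2


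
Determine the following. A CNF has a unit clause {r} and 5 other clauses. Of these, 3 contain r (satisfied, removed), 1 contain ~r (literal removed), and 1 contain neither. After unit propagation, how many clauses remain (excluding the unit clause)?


Satisfied (removed): 3
Shortened (remain): 1
Unchanged (remain): 1
Remaining = 1 + 1 = 2

2


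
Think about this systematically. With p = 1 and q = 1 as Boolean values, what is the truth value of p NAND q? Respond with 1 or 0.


p = 1, q = 1
Operation: p NAND q
Evaluate: 1 NAND 1 = 0

0


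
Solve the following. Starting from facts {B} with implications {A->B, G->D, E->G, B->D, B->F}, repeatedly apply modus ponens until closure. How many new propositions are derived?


Initial facts: {B}
Apply modus ponens to closure:
  B and B->D  =>  D
  B and B->F  =>  F
Final known: {B, D, F}
New propositions: {D, F}
Count = 2

2


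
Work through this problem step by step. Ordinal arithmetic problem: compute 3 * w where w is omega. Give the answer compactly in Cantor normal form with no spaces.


Compute 3 * w.
Ordinal * is associative and left-distributive over +, but NOT commutative; for finite n>1, n*w = w but w*n stays w*n.
For finite n>0, n * w = sup{n*k : k<w} = w. So 3 * w = w.
Result = w

w


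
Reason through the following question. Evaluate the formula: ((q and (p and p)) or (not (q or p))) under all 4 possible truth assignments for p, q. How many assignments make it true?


Check all 4 assignments:
p=0, q=0: 1
p=0, q=1: 0
p=1, q=0: 0
p=1, q=1: 1
Count of True = 2

2


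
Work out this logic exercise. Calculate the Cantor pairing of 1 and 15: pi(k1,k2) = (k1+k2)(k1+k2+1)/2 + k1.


k1 + k2 = 16
(k1+k2)(k1+k2+1)/2 = 16 * 17 / 2 = 136
pi = 136 + 1 = 137

137


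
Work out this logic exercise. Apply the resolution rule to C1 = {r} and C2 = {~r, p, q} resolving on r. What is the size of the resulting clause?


Remove r from C1 and ~r from C2.
C1 remainder: {}
C2 remainder: {p, q}
Union (resolvent): {p, q}
Resolvent has 2 literal(s).

2


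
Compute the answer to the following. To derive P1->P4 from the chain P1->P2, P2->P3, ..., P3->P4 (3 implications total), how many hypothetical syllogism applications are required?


With 3 implications in a chain connecting 4 propositions:
P1->P2, P2->P3, ..., P3->P4
Steps needed = (number of implications) - 1 = 3 - 1 = 2

2


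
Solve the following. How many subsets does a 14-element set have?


The power set of a set with n elements has 2^n elements.
|P(S)| = 2^14 = 16384

16384


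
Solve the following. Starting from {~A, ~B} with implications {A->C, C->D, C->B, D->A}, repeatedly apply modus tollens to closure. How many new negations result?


Initial negated facts: {~A, ~B}
Apply modus tollens to closure:
  ~B and C->B  =>  ~C
  ~A and D->A  =>  ~D
Final negated: {~A, ~B, ~C, ~D}
New negations: {~C, ~D}
Count = 2

2


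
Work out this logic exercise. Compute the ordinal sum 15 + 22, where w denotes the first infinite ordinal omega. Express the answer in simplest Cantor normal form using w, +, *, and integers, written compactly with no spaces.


Compute 15 + 22.
Ordinal + is associative but NOT commutative; for finite n>0, n + w = w but w + n stays w+n.
Both operands finite; ordinal + agrees with natural +: 15 + 22 = 37.
Result = 37

37


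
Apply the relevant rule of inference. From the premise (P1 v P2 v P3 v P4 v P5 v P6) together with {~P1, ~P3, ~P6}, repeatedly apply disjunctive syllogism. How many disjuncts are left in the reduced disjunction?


Original disjuncts (6): P1, P2, P3, P4, P5, P6
Negated (eliminate): ~P1, ~P3, ~P6
Remaining disjuncts: P2, P4, P5
Count = 6 - 3 = 3

3


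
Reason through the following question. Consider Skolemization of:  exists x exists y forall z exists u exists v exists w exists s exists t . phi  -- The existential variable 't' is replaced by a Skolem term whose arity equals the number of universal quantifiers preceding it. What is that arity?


Quantifier prefix: exists x exists y forall z exists u exists v exists w exists s exists t
't' is existentially quantified at position 8.
Universal variables preceding it: z
Skolem function arity = 1

1


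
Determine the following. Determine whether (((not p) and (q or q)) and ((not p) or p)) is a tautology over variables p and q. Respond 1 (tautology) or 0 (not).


Check all 4 assignments:
p=0, q=0: 0
p=0, q=1: 1
p=1, q=0: 0
p=1, q=1: 0
Satisfying count = 1/4.
Tautology iff count = 4: no.

0


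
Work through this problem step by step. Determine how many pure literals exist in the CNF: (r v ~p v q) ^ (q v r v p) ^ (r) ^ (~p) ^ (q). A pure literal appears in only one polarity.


Check each variable for pure literal status:
p: mixed (not pure)
q: pure positive
r: pure positive
Pure literal count = 2

2


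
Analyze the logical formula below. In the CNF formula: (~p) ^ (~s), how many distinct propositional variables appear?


Identify each variable that appears in the formula.
Variables found: p, s
Count = 2

2


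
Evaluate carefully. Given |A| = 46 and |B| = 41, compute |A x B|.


The Cartesian product A x B contains all ordered pairs (a, b).
|A x B| = |A| * |B| = 46 * 41 = 1886

1886


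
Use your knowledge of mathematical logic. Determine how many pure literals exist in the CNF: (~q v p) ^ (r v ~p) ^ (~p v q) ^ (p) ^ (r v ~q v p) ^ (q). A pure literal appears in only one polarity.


Check each variable for pure literal status:
p: mixed (not pure)
q: mixed (not pure)
r: pure positive
Pure literal count = 1

1


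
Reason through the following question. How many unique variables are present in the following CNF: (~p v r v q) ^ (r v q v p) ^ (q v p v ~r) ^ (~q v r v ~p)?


Identify each variable that appears in the formula.
Variables found: p, q, r
Count = 3

3


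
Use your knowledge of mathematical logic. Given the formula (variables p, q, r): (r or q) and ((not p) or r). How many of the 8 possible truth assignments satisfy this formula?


Evaluate all 8 assignments for p, q, r:
p=0, q=0, r=0: 0
p=0, q=0, r=1: 1
p=0, q=1, r=0: 1
p=0, q=1, r=1: 1
p=1, q=0, r=0: 0
p=1, q=0, r=1: 1
p=1, q=1, r=0: 0
p=1, q=1, r=1: 1
Satisfying count = 5

5


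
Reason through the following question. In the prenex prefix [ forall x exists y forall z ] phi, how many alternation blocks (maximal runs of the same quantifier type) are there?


Quantifier-type sequence: A E A  (A=forall, E=exists)
Group into maximal same-type runs:
  Ax1 | Ex1 | Ax1
Number of blocks = 3

3


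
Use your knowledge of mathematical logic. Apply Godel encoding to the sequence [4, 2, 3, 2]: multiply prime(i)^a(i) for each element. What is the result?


Encode each element as an exponent of the corresponding prime:
  2^4 = 16
  3^2 = 9
  5^3 = 125
  7^2 = 49
Product = 16 * 9 * 125 * 49 = 882000

882000


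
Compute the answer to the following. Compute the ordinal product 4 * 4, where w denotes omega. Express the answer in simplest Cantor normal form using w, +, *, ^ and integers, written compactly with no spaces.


Compute 4 * 4.
Ordinal * is associative and left-distributive over +, but NOT commutative; for finite n>1, n*w = w but w*n stays w*n.
Both finite; ordinal * agrees with natural *: 4 * 4 = 16.
Result = 16

16


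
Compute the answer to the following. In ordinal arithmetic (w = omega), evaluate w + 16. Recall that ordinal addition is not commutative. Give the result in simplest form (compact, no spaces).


Compute w + 16.
Ordinal + is associative but NOT commutative; for finite n>0, n + w = w but w + n stays w+n.
w + 16 is already in normal form (a successor ordinal beyond w).
Result = w+16

w+16


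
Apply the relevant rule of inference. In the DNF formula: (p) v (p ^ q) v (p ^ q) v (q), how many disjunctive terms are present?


A DNF formula is a disjunction of terms (conjunctions).
Terms are separated by v.
Counting the disjuncts: 4 terms.

4
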